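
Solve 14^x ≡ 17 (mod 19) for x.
4

Baby-step giant-step with step n = ⌈√19⌉ = 5.
Baby steps 14^j mod 19 (j:value) for j=0..4: 0:1, 1:14, 2:6, 3:8, 4:17.
h = 17 is already in the table at j=4, so x = 4.
Check: 14^4 ≡ 17 (mod 19).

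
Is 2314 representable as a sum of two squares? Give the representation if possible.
17² + 45² (a=17, b=45)

Factorization: 2314 = 2 × 13 × 89
By Fermat: n is sum of two squares iff every prime p ≡ 3 (mod 4) appears to even power.
All primes ≡ 3 (mod 4) appear to even power.
Search a = 0, 1, 2, … for 2314 - a² a perfect square: first hit at a = 17: 2314 - 289 = 2025 = 45².
2314 = 17² + 45² = 289 + 2025 ✓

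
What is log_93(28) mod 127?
35

Baby-step giant-step with step n = ⌈√127⌉ = 12.
Baby steps 93^j mod 127 (j:value) for j=0..11: 0:1, 1:93, 2:13, 3:66, 4:42, 5:96, 6:38, 7:105, 8:113, 9:95, 10:72, 11:92.
Giant-step multiplier: 93^(-12) ≡ 93^(126-12) = 93^114 ≡ 100 (mod 127).
Giant steps γ_i = 28·100^i mod 127: γ_0=28, γ_1=6, γ_2=92 (in table at j=11).
x = i·n + j = 2·12 + 11 = 35.
Check: 93^35 ≡ 28 (mod 127).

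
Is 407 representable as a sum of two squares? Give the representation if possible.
Not possible

Factorization: 407 = 11 × 37
By Fermat: n is sum of two squares iff every prime p ≡ 3 (mod 4) appears to even power.
Prime(s) ≡ 3 (mod 4) with odd exponent: [(11, 1)]
Therefore 407 cannot be expressed as a² + b².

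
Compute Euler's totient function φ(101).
100

101 = 101
φ(n) = n × ∏(1 - 1/p) for each prime p dividing n
φ(101) = 101 × (1 - 1/101) = 100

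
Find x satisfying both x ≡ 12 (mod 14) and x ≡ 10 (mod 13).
166

Using Chinese Remainder Theorem:
M = 14 × 13 = 182
M1 = 13, M2 = 14
y1 = 13^(-1) mod 14 = 13
y2 = 14^(-1) mod 13 = 1
x = (12×13×13 + 10×14×1) mod 182 = 166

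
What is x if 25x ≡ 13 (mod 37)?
x ≡ 2 (mod 37)

gcd(25, 37) = 1, which divides 13, so solutions exist.
Find 25^(-1) mod 37 by the extended Euclidean algorithm:
37 = 1 × 25 + 12  ⟹  12 = (1)·37 + (-1)·25
25 = 2 × 12 + 1  ⟹  1 = (-2)·37 + (3)·25
So (3)·25 ≡ 1 (mod 37), i.e. 25^(-1) ≡ 3 (mod 37).
x ≡ 3 × 13 = 39 ≡ 2 (mod 37).
Check: 25 × 2 = 50 ≡ 13 (mod 37).
Unique solution: x ≡ 2 (mod 37)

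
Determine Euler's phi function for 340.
128

340 = 2^2 × 5 × 17
φ(n) = n × ∏(1 - 1/p) for each prime p dividing n
φ(340) = 340 × (1 - 1/2) × (1 - 1/5) × (1 - 1/17) = 128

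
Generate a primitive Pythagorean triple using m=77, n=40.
(4329, 6160, 7529)

Euclid's formula: a = m² - n², b = 2mn, c = m² + n²
m = 77, n = 40
a = 77² - 40² = 5929 - 1600 = 4329
b = 2 × 77 × 40 = 6160
c = 77² + 40² = 5929 + 1600 = 7529
Verification: 4329² + 6160² = 18740241 + 37945600 = 56685841 = 7529² ✓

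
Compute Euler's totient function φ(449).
448

449 = 449
φ(n) = n × ∏(1 - 1/p) for each prime p dividing n
φ(449) = 449 × (1 - 1/449) = 448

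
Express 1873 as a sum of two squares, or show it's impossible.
28² + 33² (a=28, b=33)

Factorization: 1873 = 1873
By Fermat: n is sum of two squares iff every prime p ≡ 3 (mod 4) appears to even power.
All primes ≡ 3 (mod 4) appear to even power.
Search a = 0, 1, 2, … for 1873 - a² a perfect square: first hit at a = 28: 1873 - 784 = 1089 = 33².
1873 = 28² + 33² = 784 + 1089 ✓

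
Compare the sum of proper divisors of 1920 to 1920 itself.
abundant

Proper divisors of 1920: sum = 1 + 2 + 3 + 4 + 5 + 6 + 8 + 10 + ... + 384 + 480 + 640 + 960 (31 divisors) = 4200
Since 4200 > 1920, 1920 is abundant.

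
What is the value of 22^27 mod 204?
28

Repeated squaring. Binary of 27 = 11011.
22^1 ≡ 22 (mod 204); 22^2 ≡ 76 (mod 204); 22^4 ≡ 64 (mod 204); 22^8 ≡ 16 (mod 204); 22^16 ≡ 52 (mod 204)
22^27 = 22^1 × 22^2 × 22^8 × 22^16 ≡ 28 (mod 204)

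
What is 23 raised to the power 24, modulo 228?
49

Repeated squaring. Binary of 24 = 11000.
23^1 ≡ 23 (mod 228); 23^2 ≡ 73 (mod 228); 23^4 ≡ 85 (mod 228); 23^8 ≡ 157 (mod 228); 23^16 ≡ 25 (mod 228)
23^24 = 23^8 × 23^16 ≡ 49 (mod 228)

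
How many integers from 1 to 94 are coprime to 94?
46

94 = 2 × 47
φ(n) = n × ∏(1 - 1/p) for each prime p dividing n
φ(94) = 94 × (1 - 1/2) × (1 - 1/47) = 46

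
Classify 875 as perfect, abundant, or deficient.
deficient

Proper divisors of 875: sum = 1 + 5 + 7 + 25 + 35 + 125 + 175 = 373
Since 373 < 875, 875 is deficient.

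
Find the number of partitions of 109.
541946240

p(n) counts ways to write n as a sum of positive integers (order ignored).
Euler's pentagonal recurrence: p(k) = p(k-1) + p(k-2) - p(k-5) - p(k-7) + p(k-12) + p(k-15) - ... (offsets j(3j∓1)/2, signs ++--, p(0)=1, p(<0)=0).
DP table for k = 0..108: p(0)=1, p(1)=1, p(2)=2, p(3)=3, p(4)=5, p(5)=7, p(6)=11, p(7)=15, p(8)=22, p(9)=30, p(10)=42, p(11)=56, p(12)=77, p(13)=101, p(14)=135, p(15)=176, p(16)=231, p(17)=297, p(18)=385, p(19)=490, p(20)=627, p(21)=792, p(22)=1002, p(23)=1255, p(24)=1575, p(25)=1958, p(26)=2436, p(27)=3010, p(28)=3718, p(29)=4565, p(30)=5604, p(31)=6842, p(32)=8349, p(33)=10143, p(34)=12310, p(35)=14883, p(36)=17977, p(37)=21637, p(38)=26015, p(39)=31185, p(40)=37338, p(41)=44583, p(42)=53174, p(43)=63261, p(44)=75175, p(45)=89134, p(46)=105558, p(47)=124754, p(48)=147273, p(49)=173525, p(50)=204226, p(51)=239943, p(52)=281589, p(53)=329931, p(54)=386155, p(55)=451276, p(56)=526823, p(57)=614154, p(58)=715220, p(59)=831820, p(60)=966467, p(61)=1121505, p(62)=1300156, p(63)=1505499, p(64)=1741630, p(65)=2012558, p(66)=2323520, p(67)=2679689, p(68)=3087735, p(69)=3554345, p(70)=4087968, p(71)=4697205, p(72)=5392783, p(73)=6185689, p(74)=7089500, p(75)=8118264, p(76)=9289091, p(77)=10619863, p(78)=12132164, p(79)=13848650, p(80)=15796476, p(81)=18004327, p(82)=20506255, p(83)=23338469, p(84)=26543660, p(85)=30167357, p(86)=34262962, p(87)=38887673, p(88)=44108109, p(89)=49995925, p(90)=56634173, p(91)=64112359, p(92)=72533807, p(93)=82010177, p(94)=92669720, p(95)=104651419, p(96)=118114304, p(97)=133230930, p(98)=150198136, p(99)=169229875, p(100)=190569292, p(101)=214481126, p(102)=241265379, p(103)=271248950, p(104)=304801365, p(105)=342325709, p(106)=384276336, p(107)=431149389, p(108)=483502844.
Final step: p(109) = p(108) + p(107) - p(104) - p(102) + p(97) + p(94) - p(87) - p(83) + p(74) + p(69) - p(58) - p(52) + p(39) + p(32) - p(17) - p(9)
= 483502844 + 431149389 - 304801365 - 241265379 + 133230930 + 92669720 - 38887673 - 23338469 + 7089500 + 3554345 - 715220 - 281589 + 31185 + 8349 - 297 - 30
= 541946240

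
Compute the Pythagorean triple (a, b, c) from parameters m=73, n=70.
(429, 10220, 10229)

Euclid's formula: a = m² - n², b = 2mn, c = m² + n²
m = 73, n = 70
a = 73² - 70² = 5329 - 4900 = 429
b = 2 × 73 × 70 = 10220
c = 73² + 70² = 5329 + 4900 = 10229
Verification: 429² + 10220² = 184041 + 104448400 = 104632441 = 10229² ✓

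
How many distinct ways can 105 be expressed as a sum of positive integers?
342325709

p(n) counts ways to write n as a sum of positive integers (order ignored).
Euler's pentagonal recurrence: p(k) = p(k-1) + p(k-2) - p(k-5) - p(k-7) + p(k-12) + p(k-15) - ... (offsets j(3j∓1)/2, signs ++--, p(0)=1, p(<0)=0).
DP table for k = 0..104: p(0)=1, p(1)=1, p(2)=2, p(3)=3, p(4)=5, p(5)=7, p(6)=11, p(7)=15, p(8)=22, p(9)=30, p(10)=42, p(11)=56, p(12)=77, p(13)=101, p(14)=135, p(15)=176, p(16)=231, p(17)=297, p(18)=385, p(19)=490, p(20)=627, p(21)=792, p(22)=1002, p(23)=1255, p(24)=1575, p(25)=1958, p(26)=2436, p(27)=3010, p(28)=3718, p(29)=4565, p(30)=5604, p(31)=6842, p(32)=8349, p(33)=10143, p(34)=12310, p(35)=14883, p(36)=17977, p(37)=21637, p(38)=26015, p(39)=31185, p(40)=37338, p(41)=44583, p(42)=53174, p(43)=63261, p(44)=75175, p(45)=89134, p(46)=105558, p(47)=124754, p(48)=147273, p(49)=173525, p(50)=204226, p(51)=239943, p(52)=281589, p(53)=329931, p(54)=386155, p(55)=451276, p(56)=526823, p(57)=614154, p(58)=715220, p(59)=831820, p(60)=966467, p(61)=1121505, p(62)=1300156, p(63)=1505499, p(64)=1741630, p(65)=2012558, p(66)=2323520, p(67)=2679689, p(68)=3087735, p(69)=3554345, p(70)=4087968, p(71)=4697205, p(72)=5392783, p(73)=6185689, p(74)=7089500, p(75)=8118264, p(76)=9289091, p(77)=10619863, p(78)=12132164, p(79)=13848650, p(80)=15796476, p(81)=18004327, p(82)=20506255, p(83)=23338469, p(84)=26543660, p(85)=30167357, p(86)=34262962, p(87)=38887673, p(88)=44108109, p(89)=49995925, p(90)=56634173, p(91)=64112359, p(92)=72533807, p(93)=82010177, p(94)=92669720, p(95)=104651419, p(96)=118114304, p(97)=133230930, p(98)=150198136, p(99)=169229875, p(100)=190569292, p(101)=214481126, p(102)=241265379, p(103)=271248950, p(104)=304801365.
Final step: p(105) = p(104) + p(103) - p(100) - p(98) + p(93) + p(90) - p(83) - p(79) + p(70) + p(65) - p(54) - p(48) + p(35) + p(28) - p(13) - p(5)
= 304801365 + 271248950 - 190569292 - 150198136 + 82010177 + 56634173 - 23338469 - 13848650 + 4087968 + 2012558 - 386155 - 147273 + 14883 + 3718 - 101 - 7
= 342325709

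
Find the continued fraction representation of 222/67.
[3; 3, 5, 4]

Euclidean algorithm steps:
222 = 3 × 67 + 21
67 = 3 × 21 + 4
21 = 5 × 4 + 1
4 = 4 × 1 + 0
Continued fraction: [3; 3, 5, 4]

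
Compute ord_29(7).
7

29 is prime, so ord(7) divides φ(29) = 28.
Divisors of 28: 1, 2, 4, 7, 14, 28.
Repeated squaring: 7^1 ≡ 7, 7^2 ≡ 20, 7^4 ≡ 23, 7^8 ≡ 7, 7^16 ≡ 20 (mod 29).
Test 7^d mod 29 for each divisor d in increasing order:
7^1 ≡ 7
7^2 ≡ 20
7^4 ≡ 23
7^7 = 7^4·7^2·7^1 ≡ 1  ← first divisor giving 1
The order is 7.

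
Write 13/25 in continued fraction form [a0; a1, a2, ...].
[0; 1, 1, 12]

Euclidean algorithm steps:
13 = 0 × 25 + 13
25 = 1 × 13 + 12
13 = 1 × 12 + 1
12 = 12 × 1 + 0
Continued fraction: [0; 1, 1, 12]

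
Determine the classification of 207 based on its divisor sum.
deficient

Proper divisors of 207: sum = 1 + 3 + 9 + 23 + 69 = 105
Since 105 < 207, 207 is deficient.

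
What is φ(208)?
96

208 = 2^4 × 13
φ(n) = n × ∏(1 - 1/p) for each prime p dividing n
φ(208) = 208 × (1 - 1/2) × (1 - 1/13) = 96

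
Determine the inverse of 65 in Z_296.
41

gcd(65, 296) = 1, so the inverse exists.
Extended Euclidean algorithm on (296, 65):
296 = 4 × 65 + 36  ⟹  36 = (1)·296 + (-4)·65
65 = 1 × 36 + 29  ⟹  29 = (-1)·296 + (5)·65
36 = 1 × 29 + 7  ⟹  7 = (2)·296 + (-9)·65
29 = 4 × 7 + 1  ⟹  1 = (-9)·296 + (41)·65
So (41)·65 ≡ 1 (mod 296), i.e. 65^(-1) ≡ 41 (mod 296).
Check: 65 × 41 = 2665 ≡ 1 (mod 296)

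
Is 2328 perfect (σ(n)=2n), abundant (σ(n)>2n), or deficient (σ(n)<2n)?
abundant

Proper divisors of 2328: sum = 1 + 2 + 3 + 4 + 6 + 8 + 12 + 24 + 97 + 194 + 291 + 388 + 582 + 776 + 1164 = 3552
Since 3552 > 2328, 2328 is abundant.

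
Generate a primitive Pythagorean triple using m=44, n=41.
(255, 3608, 3617)

Euclid's formula: a = m² - n², b = 2mn, c = m² + n²
m = 44, n = 41
a = 44² - 41² = 1936 - 1681 = 255
b = 2 × 44 × 41 = 3608
c = 44² + 41² = 1936 + 1681 = 3617
Verification: 255² + 3608² = 65025 + 13017664 = 13082689 = 3617² ✓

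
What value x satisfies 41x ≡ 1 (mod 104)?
33

gcd(41, 104) = 1, so the inverse exists.
Extended Euclidean algorithm on (104, 41):
104 = 2 × 41 + 22  ⟹  22 = (1)·104 + (-2)·41
41 = 1 × 22 + 19  ⟹  19 = (-1)·104 + (3)·41
22 = 1 × 19 + 3  ⟹  3 = (2)·104 + (-5)·41
19 = 6 × 3 + 1  ⟹  1 = (-13)·104 + (33)·41
So (33)·41 ≡ 1 (mod 104), i.e. 41^(-1) ≡ 33 (mod 104).
Check: 41 × 33 = 1353 ≡ 1 (mod 104)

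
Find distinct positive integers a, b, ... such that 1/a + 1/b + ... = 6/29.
1/5 + 1/145

Greedy algorithm:
6/29: ceiling(29/6) = 5, use 1/5
1/145: ceiling(145/1) = 145, use 1/145
Result: 6/29 = 1/5 + 1/145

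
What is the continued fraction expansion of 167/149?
[1; 8, 3, 1, 1, 2]

Euclidean algorithm steps:
167 = 1 × 149 + 18
149 = 8 × 18 + 5
18 = 3 × 5 + 3
5 = 1 × 3 + 2
3 = 1 × 2 + 1
2 = 2 × 1 + 0
Continued fraction: [1; 8, 3, 1, 1, 2]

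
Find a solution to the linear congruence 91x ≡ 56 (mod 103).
x ≡ 64 (mod 103)

gcd(91, 103) = 1, which divides 56, so solutions exist.
Find 91^(-1) mod 103 by the extended Euclidean algorithm:
103 = 1 × 91 + 12  ⟹  12 = (1)·103 + (-1)·91
91 = 7 × 12 + 7  ⟹  7 = (-7)·103 + (8)·91
12 = 1 × 7 + 5  ⟹  5 = (8)·103 + (-9)·91
7 = 1 × 5 + 2  ⟹  2 = (-15)·103 + (17)·91
5 = 2 × 2 + 1  ⟹  1 = (38)·103 + (-43)·91
So (-43)·91 ≡ 1 (mod 103), i.e. 91^(-1) ≡ -43 ≡ 60 (mod 103).
x ≡ 60 × 56 = 3360 ≡ 64 (mod 103).
Check: 91 × 64 = 5824 ≡ 56 (mod 103).
Unique solution: x ≡ 64 (mod 103)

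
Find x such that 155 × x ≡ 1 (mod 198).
23

gcd(155, 198) = 1, so the inverse exists.
Extended Euclidean algorithm on (198, 155):
198 = 1 × 155 + 43  ⟹  43 = (1)·198 + (-1)·155
155 = 3 × 43 + 26  ⟹  26 = (-3)·198 + (4)·155
43 = 1 × 26 + 17  ⟹  17 = (4)·198 + (-5)·155
26 = 1 × 17 + 9  ⟹  9 = (-7)·198 + (9)·155
17 = 1 × 9 + 8  ⟹  8 = (11)·198 + (-14)·155
9 = 1 × 8 + 1  ⟹  1 = (-18)·198 + (23)·155
So (23)·155 ≡ 1 (mod 198), i.e. 155^(-1) ≡ 23 (mod 198).
Check: 155 × 23 = 3565 ≡ 1 (mod 198)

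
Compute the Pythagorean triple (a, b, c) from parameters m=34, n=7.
(1107, 476, 1205)

Euclid's formula: a = m² - n², b = 2mn, c = m² + n²
m = 34, n = 7
a = 34² - 7² = 1156 - 49 = 1107
b = 2 × 34 × 7 = 476
c = 34² + 7² = 1156 + 49 = 1205
Verification: 1107² + 476² = 1225449 + 226576 = 1452025 = 1205² ✓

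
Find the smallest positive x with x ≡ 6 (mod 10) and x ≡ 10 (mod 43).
96

Using Chinese Remainder Theorem:
M = 10 × 43 = 430
M1 = 43, M2 = 10
y1 = 43^(-1) mod 10 = 7
y2 = 10^(-1) mod 43 = 13
x = (6×43×7 + 10×10×13) mod 430 = 96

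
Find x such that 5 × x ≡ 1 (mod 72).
29

gcd(5, 72) = 1, so the inverse exists.
Extended Euclidean algorithm on (72, 5):
72 = 14 × 5 + 2  ⟹  2 = (1)·72 + (-14)·5
5 = 2 × 2 + 1  ⟹  1 = (-2)·72 + (29)·5
So (29)·5 ≡ 1 (mod 72), i.e. 5^(-1) ≡ 29 (mod 72).
Check: 5 × 29 = 145 ≡ 1 (mod 72)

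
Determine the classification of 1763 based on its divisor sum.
deficient

Proper divisors of 1763: sum = 1 + 41 + 43 = 85
Since 85 < 1763, 1763 is deficient.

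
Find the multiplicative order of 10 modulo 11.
2

11 is prime, so ord(10) divides φ(11) = 10.
Divisors of 10: 1, 2, 5, 10.
Repeated squaring: 10^1 ≡ 10, 10^2 ≡ 1, 10^4 ≡ 1, 10^8 ≡ 1 (mod 11).
Test 10^d mod 11 for each divisor d in increasing order:
10^1 ≡ 10
10^2 ≡ 1  ← first divisor giving 1
The order is 2.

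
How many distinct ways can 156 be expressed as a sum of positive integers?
73232243759

p(n) counts ways to write n as a sum of positive integers (order ignored).
Euler's pentagonal recurrence: p(k) = p(k-1) + p(k-2) - p(k-5) - p(k-7) + p(k-12) + p(k-15) - ... (offsets j(3j∓1)/2, signs ++--, p(0)=1, p(<0)=0).
DP table for k = 0..155: p(0)=1, p(1)=1, p(2)=2, p(3)=3, p(4)=5, p(5)=7, p(6)=11, p(7)=15, p(8)=22, p(9)=30, p(10)=42, p(11)=56, p(12)=77, p(13)=101, p(14)=135, p(15)=176, p(16)=231, p(17)=297, p(18)=385, p(19)=490, p(20)=627, p(21)=792, p(22)=1002, p(23)=1255, p(24)=1575, p(25)=1958, p(26)=2436, p(27)=3010, p(28)=3718, p(29)=4565, p(30)=5604, p(31)=6842, p(32)=8349, p(33)=10143, p(34)=12310, p(35)=14883, p(36)=17977, p(37)=21637, p(38)=26015, p(39)=31185, p(40)=37338, p(41)=44583, p(42)=53174, p(43)=63261, p(44)=75175, p(45)=89134, p(46)=105558, p(47)=124754, p(48)=147273, p(49)=173525, p(50)=204226, p(51)=239943, p(52)=281589, p(53)=329931, p(54)=386155, p(55)=451276, p(56)=526823, p(57)=614154, p(58)=715220, p(59)=831820, p(60)=966467, p(61)=1121505, p(62)=1300156, p(63)=1505499, p(64)=1741630, p(65)=2012558, p(66)=2323520, p(67)=2679689, p(68)=3087735, p(69)=3554345, p(70)=4087968, p(71)=4697205, p(72)=5392783, p(73)=6185689, p(74)=7089500, p(75)=8118264, p(76)=9289091, p(77)=10619863, p(78)=12132164, p(79)=13848650, p(80)=15796476, p(81)=18004327, p(82)=20506255, p(83)=23338469, p(84)=26543660, p(85)=30167357, p(86)=34262962, p(87)=38887673, p(88)=44108109, p(89)=49995925, p(90)=56634173, p(91)=64112359, p(92)=72533807, p(93)=82010177, p(94)=92669720, p(95)=104651419, p(96)=118114304, p(97)=133230930, p(98)=150198136, p(99)=169229875, p(100)=190569292, p(101)=214481126, p(102)=241265379, p(103)=271248950, p(104)=304801365, p(105)=342325709, p(106)=384276336, p(107)=431149389, p(108)=483502844, p(109)=541946240, p(110)=607163746, p(111)=679903203, p(112)=761002156, p(113)=851376628, p(114)=952050665, p(115)=1064144451, p(116)=1188908248, p(117)=1327710076, p(118)=1482074143, p(119)=1653668665, p(120)=1844349560, p(121)=2056148051, p(122)=2291320912, p(123)=2552338241, p(124)=2841940500, p(125)=3163127352, p(126)=3519222692, p(127)=3913864295, p(128)=4351078600, p(129)=4835271870, p(130)=5371315400, p(131)=5964539504, p(132)=6620830889, p(133)=7346629512, p(134)=8149040695, p(135)=9035836076, p(136)=10015581680, p(137)=11097645016, p(138)=12292341831, p(139)=13610949895, p(140)=15065878135, p(141)=16670689208, p(142)=18440293320, p(143)=20390982757, p(144)=22540654445, p(145)=24908858009, p(146)=27517052599, p(147)=30388671978, p(148)=33549419497, p(149)=37027355200, p(150)=40853235313, p(151)=45060624582, p(152)=49686288421, p(153)=54770336324, p(154)=60356673280, p(155)=66493182097.
Final step: p(156) = p(155) + p(154) - p(151) - p(149) + p(144) + p(141) - p(134) - p(130) + p(121) + p(116) - p(105) - p(99) + p(86) + p(79) - p(64) - p(56) + p(39) + p(30) - p(11) - p(1)
= 66493182097 + 60356673280 - 45060624582 - 37027355200 + 22540654445 + 16670689208 - 8149040695 - 5371315400 + 2056148051 + 1188908248 - 342325709 - 169229875 + 34262962 + 13848650 - 1741630 - 526823 + 31185 + 5604 - 56 - 1
= 73232243759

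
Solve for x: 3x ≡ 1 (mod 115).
77

gcd(3, 115) = 1, so the inverse exists.
Extended Euclidean algorithm on (115, 3):
115 = 38 × 3 + 1  ⟹  1 = (1)·115 + (-38)·3
So (-38)·3 ≡ 1 (mod 115), i.e. 3^(-1) ≡ -38 ≡ 77 (mod 115).
Check: 3 × 77 = 231 ≡ 1 (mod 115)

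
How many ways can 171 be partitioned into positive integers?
301384802048

p(n) counts ways to write n as a sum of positive integers (order ignored).
Euler's pentagonal recurrence: p(k) = p(k-1) + p(k-2) - p(k-5) - p(k-7) + p(k-12) + p(k-15) - ... (offsets j(3j∓1)/2, signs ++--, p(0)=1, p(<0)=0).
DP table for k = 0..170: p(0)=1, p(1)=1, p(2)=2, p(3)=3, p(4)=5, p(5)=7, p(6)=11, p(7)=15, p(8)=22, p(9)=30, p(10)=42, p(11)=56, p(12)=77, p(13)=101, p(14)=135, p(15)=176, p(16)=231, p(17)=297, p(18)=385, p(19)=490, p(20)=627, p(21)=792, p(22)=1002, p(23)=1255, p(24)=1575, p(25)=1958, p(26)=2436, p(27)=3010, p(28)=3718, p(29)=4565, p(30)=5604, p(31)=6842, p(32)=8349, p(33)=10143, p(34)=12310, p(35)=14883, p(36)=17977, p(37)=21637, p(38)=26015, p(39)=31185, p(40)=37338, p(41)=44583, p(42)=53174, p(43)=63261, p(44)=75175, p(45)=89134, p(46)=105558, p(47)=124754, p(48)=147273, p(49)=173525, p(50)=204226, p(51)=239943, p(52)=281589, p(53)=329931, p(54)=386155, p(55)=451276, p(56)=526823, p(57)=614154, p(58)=715220, p(59)=831820, p(60)=966467, p(61)=1121505, p(62)=1300156, p(63)=1505499, p(64)=1741630, p(65)=2012558, p(66)=2323520, p(67)=2679689, p(68)=3087735, p(69)=3554345, p(70)=4087968, p(71)=4697205, p(72)=5392783, p(73)=6185689, p(74)=7089500, p(75)=8118264, p(76)=9289091, p(77)=10619863, p(78)=12132164, p(79)=13848650, p(80)=15796476, p(81)=18004327, p(82)=20506255, p(83)=23338469, p(84)=26543660, p(85)=30167357, p(86)=34262962, p(87)=38887673, p(88)=44108109, p(89)=49995925, p(90)=56634173, p(91)=64112359, p(92)=72533807, p(93)=82010177, p(94)=92669720, p(95)=104651419, p(96)=118114304, p(97)=133230930, p(98)=150198136, p(99)=169229875, p(100)=190569292, p(101)=214481126, p(102)=241265379, p(103)=271248950, p(104)=304801365, p(105)=342325709, p(106)=384276336, p(107)=431149389, p(108)=483502844, p(109)=541946240, p(110)=607163746, p(111)=679903203, p(112)=761002156, p(113)=851376628, p(114)=952050665, p(115)=1064144451, p(116)=1188908248, p(117)=1327710076, p(118)=1482074143, p(119)=1653668665, p(120)=1844349560, p(121)=2056148051, p(122)=2291320912, p(123)=2552338241, p(124)=2841940500, p(125)=3163127352, p(126)=3519222692, p(127)=3913864295, p(128)=4351078600, p(129)=4835271870, p(130)=5371315400, p(131)=5964539504, p(132)=6620830889, p(133)=7346629512, p(134)=8149040695, p(135)=9035836076, p(136)=10015581680, p(137)=11097645016, p(138)=12292341831, p(139)=13610949895, p(140)=15065878135, p(141)=16670689208, p(142)=18440293320, p(143)=20390982757, p(144)=22540654445, p(145)=24908858009, p(146)=27517052599, p(147)=30388671978, p(148)=33549419497, p(149)=37027355200, p(150)=40853235313, p(151)=45060624582, p(152)=49686288421, p(153)=54770336324, p(154)=60356673280, p(155)=66493182097, p(156)=73232243759, p(157)=80630964769, p(158)=88751778802, p(159)=97662728555, p(160)=107438159466, p(161)=118159068427, p(162)=129913904637, p(163)=142798995930, p(164)=156919475295, p(165)=172389800255, p(166)=189334822579, p(167)=207890420102, p(168)=228204732751, p(169)=250438925115, p(170)=274768617130.
Final step: p(171) = p(170) + p(169) - p(166) - p(164) + p(159) + p(156) - p(149) - p(145) + p(136) + p(131) - p(120) - p(114) + p(101) + p(94) - p(79) - p(71) + p(54) + p(45) - p(26) - p(16)
= 274768617130 + 250438925115 - 189334822579 - 156919475295 + 97662728555 + 73232243759 - 37027355200 - 24908858009 + 10015581680 + 5964539504 - 1844349560 - 952050665 + 214481126 + 92669720 - 13848650 - 4697205 + 386155 + 89134 - 2436 - 231
= 301384802048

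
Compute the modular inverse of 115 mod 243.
112

gcd(115, 243) = 1, so the inverse exists.
Extended Euclidean algorithm on (243, 115):
243 = 2 × 115 + 13  ⟹  13 = (1)·243 + (-2)·115
115 = 8 × 13 + 11  ⟹  11 = (-8)·243 + (17)·115
13 = 1 × 11 + 2  ⟹  2 = (9)·243 + (-19)·115
11 = 5 × 2 + 1  ⟹  1 = (-53)·243 + (112)·115
So (112)·115 ≡ 1 (mod 243), i.e. 115^(-1) ≡ 112 (mod 243).
Check: 115 × 112 = 12880 ≡ 1 (mod 243)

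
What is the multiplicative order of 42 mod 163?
162

163 is prime, so ord(42) divides φ(163) = 162.
Divisors of 162: 1, 2, 3, 6, 9, 18, 27, 54, 81, 162.
Repeated squaring: 42^1 ≡ 42, 42^2 ≡ 134, 42^4 ≡ 26, 42^8 ≡ 24, 42^16 ≡ 87, 42^32 ≡ 71, 42^64 ≡ 151, 42^128 ≡ 144 (mod 163).
Test 42^d mod 163 for each divisor d in increasing order:
42^1 ≡ 42
42^2 ≡ 134
42^3 = 42^2·42^1 ≡ 86
42^6 = 42^4·42^2 ≡ 61
42^9 = 42^8·42^1 ≡ 30
42^18 = 42^16·42^2 ≡ 85
42^27 = 42^16·42^8·42^2·42^1 ≡ 105
42^54 = 42^32·42^16·42^4·42^2 ≡ 104
42^81 = 42^64·42^16·42^1 ≡ 162
42^162 = 42^128·42^32·42^2 ≡ 1  ← first divisor giving 1
The order is 162.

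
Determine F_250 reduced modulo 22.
11

Matrix identity: Q^n = [[F_(n+1), F_n], [F_n, F_(n-1)]] with Q = [[1,1],[1,0]].
n = 250 = 11111010₂. Square-and-multiply, entries mod 22:
Q^1 = [[1,1],[1,0]]
Q^3 = (Q^1)²·Q = [[3,2],[2,1]]
Q^7 = (Q^3)²·Q = [[21,13],[13,8]]
Q^15 = (Q^7)²·Q = [[19,16],[16,3]]
Q^31 = (Q^15)²·Q = [[1,1],[1,0]]
Q^62 = (Q^31)² = [[2,1],[1,1]]
Q^125 = (Q^62)²·Q = [[8,5],[5,3]]
Q^250 = (Q^125)² = [[1,11],[11,12]]
F_250 mod 22 = Q^250[0][1] = 11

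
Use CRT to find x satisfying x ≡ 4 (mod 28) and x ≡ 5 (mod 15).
200

Using Chinese Remainder Theorem:
M = 28 × 15 = 420
M1 = 15, M2 = 28
y1 = 15^(-1) mod 28 = 15
y2 = 28^(-1) mod 15 = 7
x = (4×15×15 + 5×28×7) mod 420 = 200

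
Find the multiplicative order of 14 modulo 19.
18

19 is prime, so ord(14) divides φ(19) = 18.
Divisors of 18: 1, 2, 3, 6, 9, 18.
Repeated squaring: 14^1 ≡ 14, 14^2 ≡ 6, 14^4 ≡ 17, 14^8 ≡ 4, 14^16 ≡ 16 (mod 19).
Test 14^d mod 19 for each divisor d in increasing order:
14^1 ≡ 14
14^2 ≡ 6
14^3 = 14^2·14^1 ≡ 8
14^6 = 14^4·14^2 ≡ 7
14^9 = 14^8·14^1 ≡ 18
14^18 = 14^16·14^2 ≡ 1  ← first divisor giving 1
The order is 18.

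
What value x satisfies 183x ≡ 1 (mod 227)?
98

gcd(183, 227) = 1, so the inverse exists.
Extended Euclidean algorithm on (227, 183):
227 = 1 × 183 + 44  ⟹  44 = (1)·227 + (-1)·183
183 = 4 × 44 + 7  ⟹  7 = (-4)·227 + (5)·183
44 = 6 × 7 + 2  ⟹  2 = (25)·227 + (-31)·183
7 = 3 × 2 + 1  ⟹  1 = (-79)·227 + (98)·183
So (98)·183 ≡ 1 (mod 227), i.e. 183^(-1) ≡ 98 (mod 227).
Check: 183 × 98 = 17934 ≡ 1 (mod 227)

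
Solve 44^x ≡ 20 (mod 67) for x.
23

Baby-step giant-step with step n = ⌈√67⌉ = 9.
Baby steps 44^j mod 67 (j:value) for j=0..8: 0:1, 1:44, 2:60, 3:27, 4:49, 5:12, 6:59, 7:50, 8:56.
Giant-step multiplier: 44^(-9) ≡ 44^(66-9) = 44^57 ≡ 58 (mod 67).
Giant steps γ_i = 20·58^i mod 67: γ_0=20, γ_1=21, γ_2=12 (in table at j=5).
x = i·n + j = 2·9 + 5 = 23.
Check: 44^23 ≡ 20 (mod 67).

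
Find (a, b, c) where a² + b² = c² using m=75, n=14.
(5429, 2100, 5821)

Euclid's formula: a = m² - n², b = 2mn, c = m² + n²
m = 75, n = 14
a = 75² - 14² = 5625 - 196 = 5429
b = 2 × 75 × 14 = 2100
c = 75² + 14² = 5625 + 196 = 5821
Verification: 5429² + 2100² = 29474041 + 4410000 = 33884041 = 5821² ✓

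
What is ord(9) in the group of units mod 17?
8

17 is prime, so ord(9) divides φ(17) = 16.
Divisors of 16: 1, 2, 4, 8, 16.
Repeated squaring: 9^1 ≡ 9, 9^2 ≡ 13, 9^4 ≡ 16, 9^8 ≡ 1, 9^16 ≡ 1 (mod 17).
Test 9^d mod 17 for each divisor d in increasing order:
9^1 ≡ 9
9^2 ≡ 13
9^4 ≡ 16
9^8 ≡ 1  ← first divisor giving 1
The order is 8.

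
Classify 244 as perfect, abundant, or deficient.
deficient

Proper divisors of 244: sum = 1 + 2 + 4 + 61 + 122 = 190
Since 190 < 244, 244 is deficient.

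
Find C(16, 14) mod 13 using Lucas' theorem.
3

Using Lucas' theorem:
Write n=16 and k=14 in base 13:
n in base 13: [1, 3]
k in base 13: [1, 1]
C(16,14) mod 13 = ∏ C(n_i, k_i) mod 13
Digit binomials (mod 13): C(1,1) = 1; C(3,1) = 3
Product: 1 × 3 = 3 ≡ 3 (mod 13)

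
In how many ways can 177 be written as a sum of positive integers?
522115831195

p(n) counts ways to write n as a sum of positive integers (order ignored).
Euler's pentagonal recurrence: p(k) = p(k-1) + p(k-2) - p(k-5) - p(k-7) + p(k-12) + p(k-15) - ... (offsets j(3j∓1)/2, signs ++--, p(0)=1, p(<0)=0).
DP table for k = 0..176: p(0)=1, p(1)=1, p(2)=2, p(3)=3, p(4)=5, p(5)=7, p(6)=11, p(7)=15, p(8)=22, p(9)=30, p(10)=42, p(11)=56, p(12)=77, p(13)=101, p(14)=135, p(15)=176, p(16)=231, p(17)=297, p(18)=385, p(19)=490, p(20)=627, p(21)=792, p(22)=1002, p(23)=1255, p(24)=1575, p(25)=1958, p(26)=2436, p(27)=3010, p(28)=3718, p(29)=4565, p(30)=5604, p(31)=6842, p(32)=8349, p(33)=10143, p(34)=12310, p(35)=14883, p(36)=17977, p(37)=21637, p(38)=26015, p(39)=31185, p(40)=37338, p(41)=44583, p(42)=53174, p(43)=63261, p(44)=75175, p(45)=89134, p(46)=105558, p(47)=124754, p(48)=147273, p(49)=173525, p(50)=204226, p(51)=239943, p(52)=281589, p(53)=329931, p(54)=386155, p(55)=451276, p(56)=526823, p(57)=614154, p(58)=715220, p(59)=831820, p(60)=966467, p(61)=1121505, p(62)=1300156, p(63)=1505499, p(64)=1741630, p(65)=2012558, p(66)=2323520, p(67)=2679689, p(68)=3087735, p(69)=3554345, p(70)=4087968, p(71)=4697205, p(72)=5392783, p(73)=6185689, p(74)=7089500, p(75)=8118264, p(76)=9289091, p(77)=10619863, p(78)=12132164, p(79)=13848650, p(80)=15796476, p(81)=18004327, p(82)=20506255, p(83)=23338469, p(84)=26543660, p(85)=30167357, p(86)=34262962, p(87)=38887673, p(88)=44108109, p(89)=49995925, p(90)=56634173, p(91)=64112359, p(92)=72533807, p(93)=82010177, p(94)=92669720, p(95)=104651419, p(96)=118114304, p(97)=133230930, p(98)=150198136, p(99)=169229875, p(100)=190569292, p(101)=214481126, p(102)=241265379, p(103)=271248950, p(104)=304801365, p(105)=342325709, p(106)=384276336, p(107)=431149389, p(108)=483502844, p(109)=541946240, p(110)=607163746, p(111)=679903203, p(112)=761002156, p(113)=851376628, p(114)=952050665, p(115)=1064144451, p(116)=1188908248, p(117)=1327710076, p(118)=1482074143, p(119)=1653668665, p(120)=1844349560, p(121)=2056148051, p(122)=2291320912, p(123)=2552338241, p(124)=2841940500, p(125)=3163127352, p(126)=3519222692, p(127)=3913864295, p(128)=4351078600, p(129)=4835271870, p(130)=5371315400, p(131)=5964539504, p(132)=6620830889, p(133)=7346629512, p(134)=8149040695, p(135)=9035836076, p(136)=10015581680, p(137)=11097645016, p(138)=12292341831, p(139)=13610949895, p(140)=15065878135, p(141)=16670689208, p(142)=18440293320, p(143)=20390982757, p(144)=22540654445, p(145)=24908858009, p(146)=27517052599, p(147)=30388671978, p(148)=33549419497, p(149)=37027355200, p(150)=40853235313, p(151)=45060624582, p(152)=49686288421, p(153)=54770336324, p(154)=60356673280, p(155)=66493182097, p(156)=73232243759, p(157)=80630964769, p(158)=88751778802, p(159)=97662728555, p(160)=107438159466, p(161)=118159068427, p(162)=129913904637, p(163)=142798995930, p(164)=156919475295, p(165)=172389800255, p(166)=189334822579, p(167)=207890420102, p(168)=228204732751, p(169)=250438925115, p(170)=274768617130, p(171)=301384802048, p(172)=330495499613, p(173)=362326859895, p(174)=397125074750, p(175)=435157697830, p(176)=476715857290.
Final step: p(177) = p(176) + p(175) - p(172) - p(170) + p(165) + p(162) - p(155) - p(151) + p(142) + p(137) - p(126) - p(120) + p(107) + p(100) - p(85) - p(77) + p(60) + p(51) - p(32) - p(22) + p(1)
= 476715857290 + 435157697830 - 330495499613 - 274768617130 + 172389800255 + 129913904637 - 66493182097 - 45060624582 + 18440293320 + 11097645016 - 3519222692 - 1844349560 + 431149389 + 190569292 - 30167357 - 10619863 + 966467 + 239943 - 8349 - 1002 + 1
= 522115831195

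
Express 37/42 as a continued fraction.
[0; 1, 7, 2, 2]

Euclidean algorithm steps:
37 = 0 × 42 + 37
42 = 1 × 37 + 5
37 = 7 × 5 + 2
5 = 2 × 2 + 1
2 = 2 × 1 + 0
Continued fraction: [0; 1, 7, 2, 2]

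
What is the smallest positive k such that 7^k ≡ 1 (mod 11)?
10

11 is prime, so ord(7) divides φ(11) = 10.
Divisors of 10: 1, 2, 5, 10.
Repeated squaring: 7^1 ≡ 7, 7^2 ≡ 5, 7^4 ≡ 3, 7^8 ≡ 9 (mod 11).
Test 7^d mod 11 for each divisor d in increasing order:
7^1 ≡ 7
7^2 ≡ 5
7^5 = 7^4·7^1 ≡ 10
7^10 = 7^8·7^2 ≡ 1  ← first divisor giving 1
The order is 10.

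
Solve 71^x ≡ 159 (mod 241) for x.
4

Baby-step giant-step with step n = ⌈√241⌉ = 16.
Baby steps 71^j mod 241 (j:value) for j=0..15: 0:1, 1:71, 2:221, 3:26, 4:159, 5:203, 6:194, 7:37, 8:217, 9:224, 10:239, 11:99, 12:40, 13:189, 14:164, 15:76.
h = 159 is already in the table at j=4, so x = 4.
Check: 71^4 ≡ 159 (mod 241).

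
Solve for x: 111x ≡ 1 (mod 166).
3

gcd(111, 166) = 1, so the inverse exists.
Extended Euclidean algorithm on (166, 111):
166 = 1 × 111 + 55  ⟹  55 = (1)·166 + (-1)·111
111 = 2 × 55 + 1  ⟹  1 = (-2)·166 + (3)·111
So (3)·111 ≡ 1 (mod 166), i.e. 111^(-1) ≡ 3 (mod 166).
Check: 111 × 3 = 333 ≡ 1 (mod 166)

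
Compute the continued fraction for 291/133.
[2; 5, 3, 8]

Euclidean algorithm steps:
291 = 2 × 133 + 25
133 = 5 × 25 + 8
25 = 3 × 8 + 1
8 = 8 × 1 + 0
Continued fraction: [2; 5, 3, 8]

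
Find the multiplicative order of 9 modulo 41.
4

41 is prime, so ord(9) divides φ(41) = 40.
Divisors of 40: 1, 2, 4, 5, 8, 10, 20, 40.
Repeated squaring: 9^1 ≡ 9, 9^2 ≡ 40, 9^4 ≡ 1, 9^8 ≡ 1, 9^16 ≡ 1, 9^32 ≡ 1 (mod 41).
Test 9^d mod 41 for each divisor d in increasing order:
9^1 ≡ 9
9^2 ≡ 40
9^4 ≡ 1  ← first divisor giving 1
The order is 4.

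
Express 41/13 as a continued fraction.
[3; 6, 2]

Euclidean algorithm steps:
41 = 3 × 13 + 2
13 = 6 × 2 + 1
2 = 2 × 1 + 0
Continued fraction: [3; 6, 2]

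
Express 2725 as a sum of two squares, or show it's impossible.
15² + 50² (a=15, b=50)

Factorization: 2725 = 5^2 × 109
By Fermat: n is sum of two squares iff every prime p ≡ 3 (mod 4) appears to even power.
All primes ≡ 3 (mod 4) appear to even power.
Search a = 0, 1, 2, … for 2725 - a² a perfect square: first hit at a = 15: 2725 - 225 = 2500 = 50².
2725 = 15² + 50² = 225 + 2500 ✓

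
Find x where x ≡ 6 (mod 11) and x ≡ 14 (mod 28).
182

Using Chinese Remainder Theorem:
M = 11 × 28 = 308
M1 = 28, M2 = 11
y1 = 28^(-1) mod 11 = 2
y2 = 11^(-1) mod 28 = 23
x = (6×28×2 + 14×11×23) mod 308 = 182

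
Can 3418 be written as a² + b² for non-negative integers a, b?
13² + 57² (a=13, b=57)

Factorization: 3418 = 2 × 1709
By Fermat: n is sum of two squares iff every prime p ≡ 3 (mod 4) appears to even power.
All primes ≡ 3 (mod 4) appear to even power.
Search a = 0, 1, 2, … for 3418 - a² a perfect square: first hit at a = 13: 3418 - 169 = 3249 = 57².
3418 = 13² + 57² = 169 + 3249 ✓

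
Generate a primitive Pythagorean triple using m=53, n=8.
(2745, 848, 2873)

Euclid's formula: a = m² - n², b = 2mn, c = m² + n²
m = 53, n = 8
a = 53² - 8² = 2809 - 64 = 2745
b = 2 × 53 × 8 = 848
c = 53² + 8² = 2809 + 64 = 2873
Verification: 2745² + 848² = 7535025 + 719104 = 8254129 = 2873² ✓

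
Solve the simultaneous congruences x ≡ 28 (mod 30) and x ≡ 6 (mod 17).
448

Using Chinese Remainder Theorem:
M = 30 × 17 = 510
M1 = 17, M2 = 30
y1 = 17^(-1) mod 30 = 23
y2 = 30^(-1) mod 17 = 4
x = (28×17×23 + 6×30×4) mod 510 = 448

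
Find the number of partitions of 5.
7

p(n) counts ways to write n as a sum of positive integers (order ignored).
Examples: 5; 4 + 1; 3 + 2; 3 + 1 + 1; 2 + 2 + 1; ... (7 total)
p(5) = 7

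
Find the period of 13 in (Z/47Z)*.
46

47 is prime, so ord(13) divides φ(47) = 46.
Divisors of 46: 1, 2, 23, 46.
Repeated squaring: 13^1 ≡ 13, 13^2 ≡ 28, 13^4 ≡ 32, 13^8 ≡ 37, 13^16 ≡ 6, 13^32 ≡ 36 (mod 47).
Test 13^d mod 47 for each divisor d in increasing order:
13^1 ≡ 13
13^2 ≡ 28
13^23 = 13^16·13^4·13^2·13^1 ≡ 46
13^46 = 13^32·13^8·13^4·13^2 ≡ 1  ← first divisor giving 1
The order is 46.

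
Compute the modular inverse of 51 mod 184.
83

gcd(51, 184) = 1, so the inverse exists.
Extended Euclidean algorithm on (184, 51):
184 = 3 × 51 + 31  ⟹  31 = (1)·184 + (-3)·51
51 = 1 × 31 + 20  ⟹  20 = (-1)·184 + (4)·51
31 = 1 × 20 + 11  ⟹  11 = (2)·184 + (-7)·51
20 = 1 × 11 + 9  ⟹  9 = (-3)·184 + (11)·51
11 = 1 × 9 + 2  ⟹  2 = (5)·184 + (-18)·51
9 = 4 × 2 + 1  ⟹  1 = (-23)·184 + (83)·51
So (83)·51 ≡ 1 (mod 184), i.e. 51^(-1) ≡ 83 (mod 184).
Check: 51 × 83 = 4233 ≡ 1 (mod 184)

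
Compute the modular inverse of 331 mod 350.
221

gcd(331, 350) = 1, so the inverse exists.
Extended Euclidean algorithm on (350, 331):
350 = 1 × 331 + 19  ⟹  19 = (1)·350 + (-1)·331
331 = 17 × 19 + 8  ⟹  8 = (-17)·350 + (18)·331
19 = 2 × 8 + 3  ⟹  3 = (35)·350 + (-37)·331
8 = 2 × 3 + 2  ⟹  2 = (-87)·350 + (92)·331
3 = 1 × 2 + 1  ⟹  1 = (122)·350 + (-129)·331
So (-129)·331 ≡ 1 (mod 350), i.e. 331^(-1) ≡ -129 ≡ 221 (mod 350).
Check: 331 × 221 = 73151 ≡ 1 (mod 350)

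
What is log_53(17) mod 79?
57

Baby-step giant-step with step n = ⌈√79⌉ = 9.
Baby steps 53^j mod 79 (j:value) for j=0..8: 0:1, 1:53, 2:44, 3:41, 4:40, 5:66, 6:22, 7:60, 8:20.
Giant-step multiplier: 53^(-9) ≡ 53^(78-9) = 53^69 ≡ 12 (mod 79).
Giant steps γ_i = 17·12^i mod 79: γ_0=17, γ_1=46, γ_2=78, γ_3=67, γ_4=14, γ_5=10, γ_6=41 (in table at j=3).
x = i·n + j = 6·9 + 3 = 57.
Check: 53^57 ≡ 17 (mod 79).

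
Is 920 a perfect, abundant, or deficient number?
abundant

Proper divisors of 920: sum = 1 + 2 + 4 + 5 + 8 + 10 + 20 + 23 + 40 + 46 + 92 + 115 + 184 + 230 + 460 = 1240
Since 1240 > 920, 920 is abundant.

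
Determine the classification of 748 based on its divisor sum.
abundant

Proper divisors of 748: sum = 1 + 2 + 4 + 11 + 17 + 22 + 34 + 44 + 68 + 187 + 374 = 764
Since 764 > 748, 748 is abundant.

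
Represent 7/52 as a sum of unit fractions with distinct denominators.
1/8 + 1/104

Greedy algorithm:
7/52: ceiling(52/7) = 8, use 1/8
1/104: ceiling(104/1) = 104, use 1/104
Result: 7/52 = 1/8 + 1/104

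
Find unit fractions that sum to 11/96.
1/9 + 1/288

Greedy algorithm:
11/96: ceiling(96/11) = 9, use 1/9
1/288: ceiling(288/1) = 288, use 1/288
Result: 11/96 = 1/9 + 1/288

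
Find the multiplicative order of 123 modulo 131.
65

131 is prime, so ord(123) divides φ(131) = 130.
Divisors of 130: 1, 2, 5, 10, 13, 26, 65, 130.
Repeated squaring: 123^1 ≡ 123, 123^2 ≡ 64, 123^4 ≡ 35, 123^8 ≡ 46, 123^16 ≡ 20, 123^32 ≡ 7, 123^64 ≡ 49, 123^128 ≡ 43 (mod 131).
Test 123^d mod 131 for each divisor d in increasing order:
123^1 ≡ 123
123^2 ≡ 64
123^5 = 123^4·123^1 ≡ 113
123^10 = 123^8·123^2 ≡ 62
123^13 = 123^8·123^4·123^1 ≡ 89
123^26 = 123^16·123^8·123^2 ≡ 61
123^65 = 123^64·123^1 ≡ 1  ← first divisor giving 1
The order is 65.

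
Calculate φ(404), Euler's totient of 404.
200

404 = 2^2 × 101
φ(n) = n × ∏(1 - 1/p) for each prime p dividing n
φ(404) = 404 × (1 - 1/2) × (1 - 1/101) = 200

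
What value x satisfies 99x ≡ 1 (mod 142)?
33

gcd(99, 142) = 1, so the inverse exists.
Extended Euclidean algorithm on (142, 99):
142 = 1 × 99 + 43  ⟹  43 = (1)·142 + (-1)·99
99 = 2 × 43 + 13  ⟹  13 = (-2)·142 + (3)·99
43 = 3 × 13 + 4  ⟹  4 = (7)·142 + (-10)·99
13 = 3 × 4 + 1  ⟹  1 = (-23)·142 + (33)·99
So (33)·99 ≡ 1 (mod 142), i.e. 99^(-1) ≡ 33 (mod 142).
Check: 99 × 33 = 3267 ≡ 1 (mod 142)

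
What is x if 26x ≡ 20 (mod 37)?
x ≡ 15 (mod 37)

gcd(26, 37) = 1, which divides 20, so solutions exist.
Find 26^(-1) mod 37 by the extended Euclidean algorithm:
37 = 1 × 26 + 11  ⟹  11 = (1)·37 + (-1)·26
26 = 2 × 11 + 4  ⟹  4 = (-2)·37 + (3)·26
11 = 2 × 4 + 3  ⟹  3 = (5)·37 + (-7)·26
4 = 1 × 3 + 1  ⟹  1 = (-7)·37 + (10)·26
So (10)·26 ≡ 1 (mod 37), i.e. 26^(-1) ≡ 10 (mod 37).
x ≡ 10 × 20 = 200 ≡ 15 (mod 37).
Check: 26 × 15 = 390 ≡ 20 (mod 37).
Unique solution: x ≡ 15 (mod 37)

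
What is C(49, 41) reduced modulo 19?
13

Using Lucas' theorem:
Write n=49 and k=41 in base 19:
n in base 19: [2, 11]
k in base 19: [2, 3]
C(49,41) mod 19 = ∏ C(n_i, k_i) mod 19
Digit binomials (mod 19): C(2,2) = 1; C(11,3) = 165 ≡ 13
Product: 1 × 13 = 13 ≡ 13 (mod 19)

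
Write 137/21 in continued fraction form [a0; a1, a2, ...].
[6; 1, 1, 10]

Euclidean algorithm steps:
137 = 6 × 21 + 11
21 = 1 × 11 + 10
11 = 1 × 10 + 1
10 = 10 × 1 + 0
Continued fraction: [6; 1, 1, 10]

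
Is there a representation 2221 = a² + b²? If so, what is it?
14² + 45² (a=14, b=45)

Factorization: 2221 = 2221
By Fermat: n is sum of two squares iff every prime p ≡ 3 (mod 4) appears to even power.
All primes ≡ 3 (mod 4) appear to even power.
Search a = 0, 1, 2, … for 2221 - a² a perfect square: first hit at a = 14: 2221 - 196 = 2025 = 45².
2221 = 14² + 45² = 196 + 2025 ✓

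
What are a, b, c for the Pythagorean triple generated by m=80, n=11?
(6279, 1760, 6521)

Euclid's formula: a = m² - n², b = 2mn, c = m² + n²
m = 80, n = 11
a = 80² - 11² = 6400 - 121 = 6279
b = 2 × 80 × 11 = 1760
c = 80² + 11² = 6400 + 121 = 6521
Verification: 6279² + 1760² = 39425841 + 3097600 = 42523441 = 6521² ✓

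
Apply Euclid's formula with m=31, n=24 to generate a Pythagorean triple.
(385, 1488, 1537)

Euclid's formula: a = m² - n², b = 2mn, c = m² + n²
m = 31, n = 24
a = 31² - 24² = 961 - 576 = 385
b = 2 × 31 × 24 = 1488
c = 31² + 24² = 961 + 576 = 1537
Verification: 385² + 1488² = 148225 + 2214144 = 2362369 = 1537² ✓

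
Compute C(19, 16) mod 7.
3

Using Lucas' theorem:
Write n=19 and k=16 in base 7:
n in base 7: [2, 5]
k in base 7: [2, 2]
C(19,16) mod 7 = ∏ C(n_i, k_i) mod 7
Digit binomials (mod 7): C(2,2) = 1; C(5,2) = 10 ≡ 3
Product: 1 × 3 = 3 ≡ 3 (mod 7)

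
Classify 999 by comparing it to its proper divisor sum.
deficient

Proper divisors of 999: sum = 1 + 3 + 9 + 27 + 37 + 111 + 333 = 521
Since 521 < 999, 999 is deficient.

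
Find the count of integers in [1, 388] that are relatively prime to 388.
192

388 = 2^2 × 97
φ(n) = n × ∏(1 - 1/p) for each prime p dividing n
φ(388) = 388 × (1 - 1/2) × (1 - 1/97) = 192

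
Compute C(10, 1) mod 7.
3

Using Lucas' theorem:
Write n=10 and k=1 in base 7:
n in base 7: [1, 3]
k in base 7: [0, 1]
C(10,1) mod 7 = ∏ C(n_i, k_i) mod 7
Digit binomials (mod 7): C(1,0) = 1; C(3,1) = 3
Product: 1 × 3 = 3 ≡ 3 (mod 7)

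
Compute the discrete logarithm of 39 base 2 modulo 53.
41

Baby-step giant-step with step n = ⌈√53⌉ = 8.
Baby steps 2^j mod 53 (j:value) for j=0..7: 0:1, 1:2, 2:4, 3:8, 4:16, 5:32, 6:11, 7:22.
Giant-step multiplier: 2^(-8) ≡ 2^(52-8) = 2^44 ≡ 47 (mod 53).
Giant steps γ_i = 39·47^i mod 53: γ_0=39, γ_1=31, γ_2=26, γ_3=3, γ_4=35, γ_5=2 (in table at j=1).
x = i·n + j = 5·8 + 1 = 41.
Check: 2^41 ≡ 39 (mod 53).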